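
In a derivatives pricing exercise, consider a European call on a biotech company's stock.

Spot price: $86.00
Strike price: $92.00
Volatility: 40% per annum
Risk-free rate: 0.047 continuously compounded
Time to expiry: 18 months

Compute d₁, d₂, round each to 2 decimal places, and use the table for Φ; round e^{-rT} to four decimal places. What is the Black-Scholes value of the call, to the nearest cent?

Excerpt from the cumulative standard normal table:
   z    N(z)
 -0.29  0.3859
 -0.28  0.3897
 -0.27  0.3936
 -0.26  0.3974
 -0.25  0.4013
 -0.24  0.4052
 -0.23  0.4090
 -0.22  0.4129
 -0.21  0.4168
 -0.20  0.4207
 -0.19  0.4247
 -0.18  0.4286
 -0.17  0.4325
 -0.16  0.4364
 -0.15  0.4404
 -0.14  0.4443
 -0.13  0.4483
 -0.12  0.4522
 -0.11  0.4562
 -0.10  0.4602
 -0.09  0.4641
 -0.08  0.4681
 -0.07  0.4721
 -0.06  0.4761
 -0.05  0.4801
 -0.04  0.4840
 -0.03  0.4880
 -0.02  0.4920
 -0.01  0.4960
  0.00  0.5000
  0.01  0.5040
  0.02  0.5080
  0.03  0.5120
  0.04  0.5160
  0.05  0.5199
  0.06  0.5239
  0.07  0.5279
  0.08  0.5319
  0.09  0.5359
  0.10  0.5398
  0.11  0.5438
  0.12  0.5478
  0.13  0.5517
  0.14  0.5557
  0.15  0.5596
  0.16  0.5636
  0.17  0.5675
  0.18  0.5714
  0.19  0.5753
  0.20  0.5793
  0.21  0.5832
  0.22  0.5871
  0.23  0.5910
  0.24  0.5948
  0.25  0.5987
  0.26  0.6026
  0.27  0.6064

$16.75

σ√T = 0.4 × 1.2247 = 0.4899
ln(S/K) + (r + σ²/2)T = ln(86/92) + (0.047 + 0.4²/2)·1.5 = -0.0674 + 0.1905 = 0.1231
d₁ = 0.1231 / 0.4899 = 0.2512 → 0.25
d₂ = d₁ − σ√T = 0.2512 − 0.4899 = -0.2387 → -0.24
exp(−rT) = exp(−0.047·1.5) = 0.9319
C = 86·N(0.25) − 92·0.9319·N(-0.24) = 86·0.5987 − 92·0.9319·0.4052 = 51.4882 − 34.7397 = 16.7485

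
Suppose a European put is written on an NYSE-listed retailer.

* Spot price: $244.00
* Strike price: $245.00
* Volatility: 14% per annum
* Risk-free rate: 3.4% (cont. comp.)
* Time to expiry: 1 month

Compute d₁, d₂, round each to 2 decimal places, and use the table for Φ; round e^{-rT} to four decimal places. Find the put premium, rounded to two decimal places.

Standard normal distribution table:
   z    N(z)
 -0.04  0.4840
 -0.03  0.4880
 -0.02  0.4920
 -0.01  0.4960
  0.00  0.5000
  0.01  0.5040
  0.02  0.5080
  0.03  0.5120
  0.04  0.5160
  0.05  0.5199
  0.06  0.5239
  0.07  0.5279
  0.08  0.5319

$4.04

σ√T = 0.14 × 0.2887 = 0.0404
d₁ = [ln(244/245) + (0.034 + 0.14²/2)·0.08333] / 0.0404 = [-0.0041 + 0.0037] / 0.0404 = -0.0109 → -0.01
d₂ = d₁ − σ√T = -0.0109 − 0.0404 = -0.0513 → -0.05
e^(−rT) = e^(−0.034·0.08333) = 0.9972
P = 245·0.9972·N(0.05) − 244·N(0.01) = 245·0.9972·0.5199 − 244·0.5040 = 127.0188 − 122.9760 = 4.0428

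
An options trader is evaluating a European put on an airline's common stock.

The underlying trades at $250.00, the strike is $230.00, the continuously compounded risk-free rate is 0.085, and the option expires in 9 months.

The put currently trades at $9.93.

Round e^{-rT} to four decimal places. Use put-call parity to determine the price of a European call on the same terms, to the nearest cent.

e^(−rT) = e^(−0.085·0.75) = 0.9382
Put-call parity: C − P = S − K·e^(−rT) = 250 − 230·0.9382 = 250 − 215.7860 = 34.2140
C = P + (C − P) = 9.93 + (34.2140) = 44.1440

$44.14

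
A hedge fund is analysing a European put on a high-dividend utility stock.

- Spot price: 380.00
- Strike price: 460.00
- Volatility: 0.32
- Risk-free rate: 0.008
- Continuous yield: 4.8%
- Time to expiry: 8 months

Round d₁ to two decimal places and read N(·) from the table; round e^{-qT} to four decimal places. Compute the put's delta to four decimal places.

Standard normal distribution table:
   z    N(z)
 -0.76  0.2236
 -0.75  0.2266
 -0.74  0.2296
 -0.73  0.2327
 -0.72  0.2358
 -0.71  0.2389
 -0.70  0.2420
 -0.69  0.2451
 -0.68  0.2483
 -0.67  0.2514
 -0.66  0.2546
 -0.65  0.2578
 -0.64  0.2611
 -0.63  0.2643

-0.7341

T = 0.6667;  σ√T = 0.2613
d₁ = [ln(380/460) + (0.008 − 0.048 + ½·0.32²)·0.6667] / (σ√T) = (-0.1911 + 0.0075) / 0.2613 = -0.7027 → -0.70
N(d₁) = N(-0.70) = 0.2420
Δ_put = e^(−qT)·(N(d₁) − 1) = 0.9685·(0.2420 − 1) = -0.7341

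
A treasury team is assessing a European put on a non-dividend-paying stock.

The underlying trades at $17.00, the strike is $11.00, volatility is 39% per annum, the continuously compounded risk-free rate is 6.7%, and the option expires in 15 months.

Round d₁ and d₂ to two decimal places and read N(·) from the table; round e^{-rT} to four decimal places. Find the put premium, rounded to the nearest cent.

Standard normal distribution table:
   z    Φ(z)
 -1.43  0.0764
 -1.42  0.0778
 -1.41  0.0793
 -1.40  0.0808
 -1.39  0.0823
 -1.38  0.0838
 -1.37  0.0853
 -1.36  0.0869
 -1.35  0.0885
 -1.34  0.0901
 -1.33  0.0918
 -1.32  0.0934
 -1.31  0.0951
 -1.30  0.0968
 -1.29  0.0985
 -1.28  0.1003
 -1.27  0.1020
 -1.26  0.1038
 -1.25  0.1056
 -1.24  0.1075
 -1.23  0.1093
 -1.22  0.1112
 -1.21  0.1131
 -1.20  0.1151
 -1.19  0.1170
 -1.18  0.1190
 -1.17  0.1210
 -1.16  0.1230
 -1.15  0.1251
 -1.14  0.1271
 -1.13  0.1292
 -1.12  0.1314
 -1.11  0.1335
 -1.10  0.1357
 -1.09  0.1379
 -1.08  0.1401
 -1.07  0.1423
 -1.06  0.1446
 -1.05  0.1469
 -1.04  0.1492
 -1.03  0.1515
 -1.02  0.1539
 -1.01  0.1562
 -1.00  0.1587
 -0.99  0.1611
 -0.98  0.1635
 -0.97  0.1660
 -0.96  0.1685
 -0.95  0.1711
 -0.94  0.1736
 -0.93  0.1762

σ√T = 0.39 × 1.1180 = 0.4360
d₁ = [ln(17/11) + (0.067 + ½·0.39²)·1.25] / (σ√T) = (0.4353 + 0.1788) / 0.4360 = 1.4084 ≈ 1.41
d₂ = 1.4084 − 0.4360 = 0.9724 ≈ 0.97
exp(−rT) = exp(−0.067·1.25) = 0.9197
P = 11·0.9197·N(-0.97) − 17·N(-1.41) = 11·0.9197·0.1660 − 17·0.0793 = 1.6794 − 1.3481 = 0.3313

$0.33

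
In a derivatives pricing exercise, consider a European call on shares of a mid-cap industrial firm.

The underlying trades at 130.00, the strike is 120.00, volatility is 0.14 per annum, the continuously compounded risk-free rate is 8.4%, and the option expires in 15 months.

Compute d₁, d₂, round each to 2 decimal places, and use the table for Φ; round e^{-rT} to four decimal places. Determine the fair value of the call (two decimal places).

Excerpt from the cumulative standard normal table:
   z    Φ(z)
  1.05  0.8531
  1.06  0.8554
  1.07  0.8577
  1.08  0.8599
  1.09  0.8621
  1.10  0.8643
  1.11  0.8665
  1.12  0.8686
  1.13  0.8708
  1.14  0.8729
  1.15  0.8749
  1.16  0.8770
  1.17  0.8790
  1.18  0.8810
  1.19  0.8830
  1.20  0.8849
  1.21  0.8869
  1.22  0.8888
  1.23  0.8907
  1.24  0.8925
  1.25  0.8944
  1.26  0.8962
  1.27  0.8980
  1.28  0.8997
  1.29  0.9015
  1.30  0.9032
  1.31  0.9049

23.13

T = 1.25;  σ√T = 0.1565
d₁ = [ln(130/120) + (0.084 + 0.14²/2)·1.25] / 0.1565 = [0.0800 + 0.1173] / 0.1565 = 1.2605 ≈ 1.26
d₂ = d₁ − σ√T = 1.2605 − 0.1565 = 1.1039 ≈ 1.10
e^(−rT) = e^(−0.084·1.25) = 0.9003
N(d₁) = N(1.26) = 0.8962;  N(d₂) = N(1.10) = 0.8643
C = 130·0.8962 − 120·0.9003·0.8643 = 116.5060 − 93.3755 = 23.1305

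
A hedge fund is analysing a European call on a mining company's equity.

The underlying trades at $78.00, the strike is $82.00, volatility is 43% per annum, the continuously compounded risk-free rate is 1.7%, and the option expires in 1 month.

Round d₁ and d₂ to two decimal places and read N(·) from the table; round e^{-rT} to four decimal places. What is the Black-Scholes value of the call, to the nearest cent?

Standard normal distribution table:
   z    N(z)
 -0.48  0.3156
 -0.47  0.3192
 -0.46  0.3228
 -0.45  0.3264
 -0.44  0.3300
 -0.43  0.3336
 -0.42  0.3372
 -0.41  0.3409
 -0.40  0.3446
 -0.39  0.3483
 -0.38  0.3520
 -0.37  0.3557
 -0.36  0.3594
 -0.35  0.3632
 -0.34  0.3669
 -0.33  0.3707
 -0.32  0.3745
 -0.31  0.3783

$2.19

σ√T = 0.43·√0.08333 = 0.1241
d₁ = [ln(78/82) + (0.017 + ½·0.43²)·0.08333] / (σ√T) = (-0.0500 + 0.0091) / 0.1241 = -0.3294 ≈ -0.33
d₂ = -0.3294 − 0.1241 = -0.4535 ≈ -0.45
exp(−rT) = exp(−0.017·0.08333) = 0.9986
N(d₁) = N(-0.33) = 0.3707;  N(d₂) = N(-0.45) = 0.3264
C = 78·0.3707 − 82·0.9986·0.3264 = 28.9146 − 26.7273 = 2.1873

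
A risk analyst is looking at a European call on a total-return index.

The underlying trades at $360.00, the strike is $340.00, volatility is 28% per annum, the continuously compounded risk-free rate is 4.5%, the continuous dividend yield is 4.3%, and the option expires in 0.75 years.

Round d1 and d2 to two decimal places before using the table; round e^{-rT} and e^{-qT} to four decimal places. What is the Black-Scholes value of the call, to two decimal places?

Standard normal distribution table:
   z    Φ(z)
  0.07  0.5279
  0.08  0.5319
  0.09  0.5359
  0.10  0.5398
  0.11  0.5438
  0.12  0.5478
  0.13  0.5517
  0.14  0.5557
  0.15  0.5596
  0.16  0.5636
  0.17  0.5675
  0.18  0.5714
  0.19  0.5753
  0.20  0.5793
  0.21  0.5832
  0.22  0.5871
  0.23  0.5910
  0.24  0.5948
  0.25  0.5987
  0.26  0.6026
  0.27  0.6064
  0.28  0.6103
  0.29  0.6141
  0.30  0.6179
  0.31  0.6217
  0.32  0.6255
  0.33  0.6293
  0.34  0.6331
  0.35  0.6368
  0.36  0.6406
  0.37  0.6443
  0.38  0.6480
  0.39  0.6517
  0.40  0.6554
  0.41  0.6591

σ√T = 0.28 × 0.8660 = 0.2425
d₁ = [ln(360/340) + (0.045 − 0.043 + ½·0.28²)·0.75] / (σ√T) = (0.0572 + 0.0309) / 0.2425 = 0.3631 ≈ 0.36
d₂ = 0.3631 − 0.2425 = 0.1207 ≈ 0.12
e^(−qT) = e^(−0.043·0.75) = 0.9683;  e^(−rT) = e^(−0.045·0.75) = 0.9668
N(d₁) = N(0.36) = 0.6406;  N(d₂) = N(0.12) = 0.5478
C = 360·0.9683·0.6406 − 340·0.9668·0.5478 = 223.3055 − 180.0684 = 43.2370

$43.24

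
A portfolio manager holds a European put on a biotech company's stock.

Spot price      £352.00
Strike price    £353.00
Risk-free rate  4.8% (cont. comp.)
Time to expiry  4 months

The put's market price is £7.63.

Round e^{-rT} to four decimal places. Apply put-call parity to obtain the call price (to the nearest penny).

£12.24

e^(−rT) = e^(−0.048·0.3333) = 0.9841
Put-call parity: C − P = S − K·e^(−rT) = 352 − 353·0.9841 = 352 − 347.3873 = 4.6127
C = P + (C − P) = 7.63 + (4.6127) = 12.2427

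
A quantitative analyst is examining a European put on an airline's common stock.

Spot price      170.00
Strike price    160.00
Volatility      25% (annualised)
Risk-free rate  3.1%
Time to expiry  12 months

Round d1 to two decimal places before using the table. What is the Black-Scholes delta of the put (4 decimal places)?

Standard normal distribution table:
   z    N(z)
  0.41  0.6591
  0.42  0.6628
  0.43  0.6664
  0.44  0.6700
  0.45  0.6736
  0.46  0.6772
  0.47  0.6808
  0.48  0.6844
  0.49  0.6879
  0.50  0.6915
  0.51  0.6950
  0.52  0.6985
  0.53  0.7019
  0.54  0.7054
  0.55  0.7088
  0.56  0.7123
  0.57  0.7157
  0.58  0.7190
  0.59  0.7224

-0.3121

T = 1;  σ√T = 0.2500
d₁ = [ln(170/160) + (0.031 + ½·0.25²)·1] / (σ√T) = (0.0606 + 0.0622) / 0.2500 = 0.4915 ⇒ 0.49
N(d₁) = N(0.49) = 0.6879
Δ_put = N(d₁) − 1 = 0.6879 − 1 = -0.3121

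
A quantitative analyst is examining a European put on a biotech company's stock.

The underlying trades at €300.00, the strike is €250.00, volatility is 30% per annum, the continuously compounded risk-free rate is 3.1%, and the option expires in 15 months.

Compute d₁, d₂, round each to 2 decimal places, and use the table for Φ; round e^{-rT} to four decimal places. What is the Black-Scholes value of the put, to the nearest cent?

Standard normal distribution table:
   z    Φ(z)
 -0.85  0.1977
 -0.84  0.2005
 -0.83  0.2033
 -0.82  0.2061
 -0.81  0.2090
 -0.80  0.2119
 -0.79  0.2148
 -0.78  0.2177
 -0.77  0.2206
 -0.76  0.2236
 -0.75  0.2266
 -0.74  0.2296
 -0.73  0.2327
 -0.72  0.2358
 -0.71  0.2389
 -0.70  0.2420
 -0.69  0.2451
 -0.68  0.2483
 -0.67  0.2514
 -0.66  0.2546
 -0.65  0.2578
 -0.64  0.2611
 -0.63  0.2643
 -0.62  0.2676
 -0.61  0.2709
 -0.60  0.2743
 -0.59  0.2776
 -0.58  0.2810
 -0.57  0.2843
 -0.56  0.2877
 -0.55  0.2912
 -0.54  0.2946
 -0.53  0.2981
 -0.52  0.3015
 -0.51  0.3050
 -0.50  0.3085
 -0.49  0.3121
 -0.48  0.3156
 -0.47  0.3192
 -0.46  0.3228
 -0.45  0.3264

€14.07

T = 1.25;  σ√T = 0.3354
ln(S/K) + (r + σ²/2)T = ln(300/250) + (0.031 + 0.3²/2)·1.25 = 0.1823 + 0.0950 = 0.2773
d₁ = 0.2773 / 0.3354 = 0.8268 → 0.83
d₂ = d₁ − σ√T = 0.8268 − 0.3354 = 0.4914 → 0.49
exp(−rT) = exp(−0.031·1.25) = 0.9620
N(−d₂) = N(-0.49) = 0.3121;  N(−d₁) = N(-0.83) = 0.2033
P = 250·0.9620·0.3121 − 300·0.2033 = 75.0601 − 60.9900 = 14.0701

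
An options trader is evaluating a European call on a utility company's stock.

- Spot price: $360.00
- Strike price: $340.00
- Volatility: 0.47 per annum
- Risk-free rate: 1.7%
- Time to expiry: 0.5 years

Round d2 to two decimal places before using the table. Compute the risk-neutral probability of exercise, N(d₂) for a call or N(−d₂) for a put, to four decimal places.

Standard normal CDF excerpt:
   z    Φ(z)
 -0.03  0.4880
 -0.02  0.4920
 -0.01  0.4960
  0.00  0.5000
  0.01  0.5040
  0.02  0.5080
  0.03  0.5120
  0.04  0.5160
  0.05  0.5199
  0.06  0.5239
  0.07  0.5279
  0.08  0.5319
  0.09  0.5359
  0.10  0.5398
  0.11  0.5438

0.5120

σ√T = 0.47 × 0.7071 = 0.3323
d₁ = [ln(360/340) + (0.017 + 0.47²/2)·0.5] / 0.3323 = [0.0572 + 0.0637] / 0.3323 = 0.3637 which rounds to 0.36
d₂ = d₁ − σ√T = 0.3637 − 0.3323 = 0.0314 which rounds to 0.03
Pr(exercise) under Q = N(d₂) = 0.5120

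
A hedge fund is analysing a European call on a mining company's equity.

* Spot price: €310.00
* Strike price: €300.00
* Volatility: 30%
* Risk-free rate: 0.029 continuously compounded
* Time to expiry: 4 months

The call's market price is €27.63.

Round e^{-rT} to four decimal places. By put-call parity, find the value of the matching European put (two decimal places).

€14.75

exp(−rT) = exp(−0.029·0.3333) = 0.9904
Put-call parity: C − P = S − K·e^(−rT) = 310 − 300·0.9904 = 310 − 297.1200 = 12.8800
P = C − (C − P) = 27.63 − (12.8800) = 14.7500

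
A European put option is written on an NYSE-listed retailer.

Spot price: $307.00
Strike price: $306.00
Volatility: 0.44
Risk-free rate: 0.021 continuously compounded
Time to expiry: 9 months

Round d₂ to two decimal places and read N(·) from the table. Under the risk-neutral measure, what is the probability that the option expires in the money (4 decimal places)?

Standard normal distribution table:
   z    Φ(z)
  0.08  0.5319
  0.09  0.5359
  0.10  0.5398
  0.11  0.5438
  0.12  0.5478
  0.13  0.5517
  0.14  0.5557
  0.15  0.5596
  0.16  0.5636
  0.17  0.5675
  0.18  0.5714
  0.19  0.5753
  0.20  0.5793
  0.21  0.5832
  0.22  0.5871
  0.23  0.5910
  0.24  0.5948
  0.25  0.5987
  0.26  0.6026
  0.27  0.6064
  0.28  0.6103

0.5557

σ√T = 0.44 × 0.8660 = 0.3811
ln(S/K) + (r + σ²/2)T = ln(307/306) + (0.021 + 0.44²/2)·0.75 = 0.0033 + 0.0883 = 0.0916
d₁ = 0.0916 / 0.3811 = 0.2404 ⇒ 0.24
d₂ = d₁ − σ√T = 0.2404 − 0.3811 = -0.1406 ⇒ -0.14
Risk-neutral Pr[S_T < K] = N(−d₂) = N(0.14) = 0.5557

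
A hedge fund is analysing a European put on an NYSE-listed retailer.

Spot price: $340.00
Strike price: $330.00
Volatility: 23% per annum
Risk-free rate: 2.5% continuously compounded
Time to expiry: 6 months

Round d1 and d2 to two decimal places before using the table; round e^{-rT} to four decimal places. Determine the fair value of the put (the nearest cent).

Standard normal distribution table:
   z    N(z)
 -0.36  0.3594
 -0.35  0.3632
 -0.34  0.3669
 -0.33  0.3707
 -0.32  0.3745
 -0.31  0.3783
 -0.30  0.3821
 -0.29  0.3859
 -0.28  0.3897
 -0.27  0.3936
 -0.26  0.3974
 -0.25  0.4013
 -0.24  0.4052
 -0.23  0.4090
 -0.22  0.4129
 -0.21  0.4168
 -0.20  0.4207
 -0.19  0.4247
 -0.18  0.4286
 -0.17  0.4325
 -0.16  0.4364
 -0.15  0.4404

σ√T = 0.23·√0.5 = 0.1626
d₁ = [ln(340/330) + (0.025 + 0.23²/2)·0.5] / 0.1626 = [0.0299 + 0.0257] / 0.1626 = 0.3417 → 0.34
d₂ = d₁ − σ√T = 0.3417 − 0.1626 = 0.1791 → 0.18
e^(−rT) = e^(−0.025·0.5) = 0.9876
N(−d₂) = N(-0.18) = 0.4286;  N(−d₁) = N(-0.34) = 0.3669
P = 330·0.9876·0.4286 − 340·0.3669 = 139.6842 − 124.7460 = 14.9382

$14.94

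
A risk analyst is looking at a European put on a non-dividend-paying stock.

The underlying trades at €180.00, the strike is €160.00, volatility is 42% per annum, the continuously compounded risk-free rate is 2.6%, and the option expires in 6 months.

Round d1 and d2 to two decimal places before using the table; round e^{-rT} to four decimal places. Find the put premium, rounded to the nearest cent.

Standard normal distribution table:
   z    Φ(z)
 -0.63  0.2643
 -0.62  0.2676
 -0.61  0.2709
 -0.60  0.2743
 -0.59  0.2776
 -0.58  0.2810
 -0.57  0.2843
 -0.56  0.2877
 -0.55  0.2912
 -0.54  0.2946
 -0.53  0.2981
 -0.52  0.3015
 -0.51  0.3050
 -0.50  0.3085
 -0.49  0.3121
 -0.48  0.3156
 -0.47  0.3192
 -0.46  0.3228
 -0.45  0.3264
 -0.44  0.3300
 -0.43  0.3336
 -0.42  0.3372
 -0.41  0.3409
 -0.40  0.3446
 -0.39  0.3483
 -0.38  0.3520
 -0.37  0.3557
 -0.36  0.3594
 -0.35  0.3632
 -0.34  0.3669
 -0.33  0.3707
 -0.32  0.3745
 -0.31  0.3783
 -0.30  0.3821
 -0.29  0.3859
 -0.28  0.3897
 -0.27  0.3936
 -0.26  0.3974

σ√T = 0.42 × 0.7071 = 0.2970
d₁ = [ln(180/160) + (0.026 + 0.42²/2)·0.5] / 0.2970 = [0.1178 + 0.0571] / 0.2970 = 0.5889 → 0.59
d₂ = d₁ − σ√T = 0.5889 − 0.2970 = 0.2919 → 0.29
exp(−rT) = exp(−0.026·0.5) = 0.9871
P = 160·0.9871·N(-0.29) − 180·N(-0.59) = 160·0.9871·0.3859 − 180·0.2776 = 60.9475 − 49.9680 = 10.9795

€10.98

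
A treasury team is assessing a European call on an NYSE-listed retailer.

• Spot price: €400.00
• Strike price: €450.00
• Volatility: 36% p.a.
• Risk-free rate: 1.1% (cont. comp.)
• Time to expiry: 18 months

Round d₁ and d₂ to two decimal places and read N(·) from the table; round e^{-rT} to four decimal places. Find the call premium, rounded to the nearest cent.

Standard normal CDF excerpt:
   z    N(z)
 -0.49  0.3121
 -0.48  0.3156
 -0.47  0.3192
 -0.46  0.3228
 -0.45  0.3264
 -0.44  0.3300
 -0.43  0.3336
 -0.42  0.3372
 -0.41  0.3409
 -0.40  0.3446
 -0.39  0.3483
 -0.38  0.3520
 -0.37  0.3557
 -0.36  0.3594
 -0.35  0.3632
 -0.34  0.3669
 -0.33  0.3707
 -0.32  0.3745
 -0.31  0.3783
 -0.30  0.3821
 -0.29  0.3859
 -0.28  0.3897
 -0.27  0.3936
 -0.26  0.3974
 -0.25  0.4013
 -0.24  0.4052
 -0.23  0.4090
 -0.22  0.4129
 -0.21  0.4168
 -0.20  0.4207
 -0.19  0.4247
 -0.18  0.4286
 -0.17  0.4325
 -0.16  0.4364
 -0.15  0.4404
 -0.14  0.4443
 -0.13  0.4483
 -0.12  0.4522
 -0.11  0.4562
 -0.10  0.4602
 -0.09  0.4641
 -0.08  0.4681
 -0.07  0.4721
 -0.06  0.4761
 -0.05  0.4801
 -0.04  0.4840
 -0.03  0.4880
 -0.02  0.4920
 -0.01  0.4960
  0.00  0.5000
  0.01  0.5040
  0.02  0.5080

€53.93

T = 1.5;  σ√T = 0.4409
d₁ = [ln(400/450) + (0.011 + 0.36²/2)·1.5] / 0.4409 = [-0.1178 + 0.1137] / 0.4409 = -0.0093 which rounds to -0.01
d₂ = d₁ − σ√T = -0.0093 − 0.4409 = -0.4502 which rounds to -0.45
e^(−rT) = e^(−0.011·1.5) = 0.9836
N(d₁) = N(-0.01) = 0.4960;  N(d₂) = N(-0.45) = 0.3264
C = 400·0.4960 − 450·0.9836·0.3264 = 198.4000 − 144.4712 = 53.9288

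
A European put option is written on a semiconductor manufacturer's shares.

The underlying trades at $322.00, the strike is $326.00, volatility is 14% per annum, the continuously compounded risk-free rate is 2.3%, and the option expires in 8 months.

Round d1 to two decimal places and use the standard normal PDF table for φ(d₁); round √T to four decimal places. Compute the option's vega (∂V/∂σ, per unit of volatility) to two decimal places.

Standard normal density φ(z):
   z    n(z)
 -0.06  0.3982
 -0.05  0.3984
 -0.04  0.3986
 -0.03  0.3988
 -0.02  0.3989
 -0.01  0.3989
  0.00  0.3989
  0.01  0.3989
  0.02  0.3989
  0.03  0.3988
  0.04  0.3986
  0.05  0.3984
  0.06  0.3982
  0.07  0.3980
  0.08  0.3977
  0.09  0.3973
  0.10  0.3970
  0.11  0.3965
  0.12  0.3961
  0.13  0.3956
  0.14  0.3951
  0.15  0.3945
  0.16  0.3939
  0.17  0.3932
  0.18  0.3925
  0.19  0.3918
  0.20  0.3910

σ√T = 0.14·√0.6667 = 0.1143
d₁ = [ln(322/326) + (0.023 + 0.14²/2)·0.6667] / 0.1143 = [-0.0123 + 0.0219] / 0.1143 = 0.0833 which rounds to 0.08
√T = √0.6667 = 0.8165
φ(d₁) = φ(0.08) = 0.3977
vega = S·φ(d₁)·√T = 322·0.3977·0.8165 = 104.5605
(Call and put vega coincide under Black-Scholes.)

104.56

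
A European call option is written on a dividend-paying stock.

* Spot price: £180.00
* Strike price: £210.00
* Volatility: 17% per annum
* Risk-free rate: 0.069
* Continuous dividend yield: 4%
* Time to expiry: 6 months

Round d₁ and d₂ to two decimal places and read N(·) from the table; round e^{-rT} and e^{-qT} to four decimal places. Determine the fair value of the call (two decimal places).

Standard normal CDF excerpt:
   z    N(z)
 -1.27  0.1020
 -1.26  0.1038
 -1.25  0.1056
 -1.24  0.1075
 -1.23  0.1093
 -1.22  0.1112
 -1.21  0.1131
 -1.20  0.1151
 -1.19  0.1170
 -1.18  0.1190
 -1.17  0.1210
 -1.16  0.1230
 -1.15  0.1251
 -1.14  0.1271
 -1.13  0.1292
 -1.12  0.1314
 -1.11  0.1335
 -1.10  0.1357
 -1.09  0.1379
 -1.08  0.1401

£1.38

T = 0.5;  σ√T = 0.1202
ln(S/K) + (r − q + σ²/2)T = ln(180/210) + (0.069 − 0.04 + 0.17²/2)·0.5 = -0.1542 + 0.0217 = -0.1324
d₁ = -0.1324 / 0.1202 = -1.1016 which rounds to -1.10
d₂ = d₁ − σ√T = -1.1016 − 0.1202 = -1.2218 which rounds to -1.22
exp(−qT) = exp(−0.04·0.5) = 0.9802;  exp(−rT) = exp(−0.069·0.5) = 0.9661
N(d₁) = N(-1.10) = 0.1357;  N(d₂) = N(-1.22) = 0.1112
C = 180·0.9802·0.1357 − 210·0.9661·0.1112 = 23.9424 − 22.5604 = 1.3820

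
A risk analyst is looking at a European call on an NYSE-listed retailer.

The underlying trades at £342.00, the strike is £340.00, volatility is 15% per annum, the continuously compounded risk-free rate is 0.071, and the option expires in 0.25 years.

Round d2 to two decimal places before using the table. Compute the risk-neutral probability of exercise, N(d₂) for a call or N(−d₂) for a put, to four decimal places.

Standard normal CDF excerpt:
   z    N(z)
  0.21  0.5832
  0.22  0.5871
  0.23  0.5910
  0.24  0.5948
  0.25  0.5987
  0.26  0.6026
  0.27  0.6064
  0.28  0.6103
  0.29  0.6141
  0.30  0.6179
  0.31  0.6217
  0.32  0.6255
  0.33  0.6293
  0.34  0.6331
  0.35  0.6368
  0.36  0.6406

0.6103

σ√T = 0.15·√0.25 = 0.0750
d₁ = [ln(342/340) + (0.071 + ½·0.15²)·0.25] / (σ√T) = (0.0059 + 0.0206) / 0.0750 = 0.3524 ⇒ 0.35
d₂ = 0.3524 − 0.0750 = 0.2774 ⇒ 0.28
Pr(exercise) under Q = N(d₂) = 0.6103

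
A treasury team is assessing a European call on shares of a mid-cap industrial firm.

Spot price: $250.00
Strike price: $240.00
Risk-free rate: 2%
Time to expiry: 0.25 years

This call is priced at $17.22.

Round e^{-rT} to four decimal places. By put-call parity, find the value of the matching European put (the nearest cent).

$6.02

exp(−rT) = exp(−0.02·0.25) = 0.9950
Put-call parity: C − P = S − K·e^(−rT) = 250 − 240·0.9950 = 250 − 238.8000 = 11.2000
P = C − (C − P) = 17.22 − (11.2000) = 6.0200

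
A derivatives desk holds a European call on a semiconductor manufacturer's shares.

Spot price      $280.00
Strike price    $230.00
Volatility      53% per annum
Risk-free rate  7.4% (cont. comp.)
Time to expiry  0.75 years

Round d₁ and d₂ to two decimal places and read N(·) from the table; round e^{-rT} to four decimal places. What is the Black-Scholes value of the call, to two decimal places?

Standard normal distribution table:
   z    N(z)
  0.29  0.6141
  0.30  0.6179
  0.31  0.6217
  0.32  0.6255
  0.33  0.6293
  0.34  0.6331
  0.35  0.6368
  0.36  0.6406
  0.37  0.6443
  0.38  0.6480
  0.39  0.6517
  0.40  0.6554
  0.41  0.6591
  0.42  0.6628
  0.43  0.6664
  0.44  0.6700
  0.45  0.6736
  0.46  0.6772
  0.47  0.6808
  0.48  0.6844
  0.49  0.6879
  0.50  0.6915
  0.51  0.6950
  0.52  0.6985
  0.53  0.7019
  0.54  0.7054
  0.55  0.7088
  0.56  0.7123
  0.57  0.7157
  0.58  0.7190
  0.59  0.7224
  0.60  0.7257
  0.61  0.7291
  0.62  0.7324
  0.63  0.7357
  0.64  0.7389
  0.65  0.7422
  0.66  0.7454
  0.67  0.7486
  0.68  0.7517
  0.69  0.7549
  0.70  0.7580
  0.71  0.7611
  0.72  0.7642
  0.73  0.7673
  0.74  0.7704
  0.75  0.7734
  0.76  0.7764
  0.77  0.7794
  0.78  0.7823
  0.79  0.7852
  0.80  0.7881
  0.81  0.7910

σ√T = 0.53·√0.75 = 0.4590
d₁ = [ln(280/230) + (0.074 + 0.53²/2)·0.75] / 0.4590 = [0.1967 + 0.1608] / 0.4590 = 0.7790 ⇒ 0.78
d₂ = d₁ − σ√T = 0.7790 − 0.4590 = 0.3200 ⇒ 0.32
exp(−rT) = exp(−0.074·0.75) = 0.9460
N(d₁) = N(0.78) = 0.7823;  N(d₂) = N(0.32) = 0.6255
C = 280·0.7823 − 230·0.9460·0.6255 = 219.0440 − 136.0963 = 82.9477

$82.95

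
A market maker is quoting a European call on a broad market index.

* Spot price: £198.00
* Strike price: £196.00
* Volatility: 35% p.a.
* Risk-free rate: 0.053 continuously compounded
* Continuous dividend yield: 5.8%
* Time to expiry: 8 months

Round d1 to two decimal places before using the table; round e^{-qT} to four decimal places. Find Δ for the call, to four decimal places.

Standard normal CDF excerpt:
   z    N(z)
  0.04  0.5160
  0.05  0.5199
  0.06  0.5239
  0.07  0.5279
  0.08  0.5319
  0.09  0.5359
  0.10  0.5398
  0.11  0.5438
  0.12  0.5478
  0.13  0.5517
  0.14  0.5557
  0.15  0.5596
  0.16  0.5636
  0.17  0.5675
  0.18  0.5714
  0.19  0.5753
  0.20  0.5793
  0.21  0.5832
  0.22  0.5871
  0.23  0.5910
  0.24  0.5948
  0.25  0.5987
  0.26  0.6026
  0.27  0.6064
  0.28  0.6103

σ√T = 0.35·√0.6667 = 0.2858
d₁ = [ln(198/196) + (0.053 − 0.058 + ½·0.35²)·0.6667] / (σ√T) = (0.0102 + 0.0375) / 0.2858 = 0.1667 ⇒ 0.17
N(d₁) = N(0.17) = 0.5675
Δ_call = exp(−qT)·N(d₁) = 0.9621·0.5675 = 0.5460

0.5460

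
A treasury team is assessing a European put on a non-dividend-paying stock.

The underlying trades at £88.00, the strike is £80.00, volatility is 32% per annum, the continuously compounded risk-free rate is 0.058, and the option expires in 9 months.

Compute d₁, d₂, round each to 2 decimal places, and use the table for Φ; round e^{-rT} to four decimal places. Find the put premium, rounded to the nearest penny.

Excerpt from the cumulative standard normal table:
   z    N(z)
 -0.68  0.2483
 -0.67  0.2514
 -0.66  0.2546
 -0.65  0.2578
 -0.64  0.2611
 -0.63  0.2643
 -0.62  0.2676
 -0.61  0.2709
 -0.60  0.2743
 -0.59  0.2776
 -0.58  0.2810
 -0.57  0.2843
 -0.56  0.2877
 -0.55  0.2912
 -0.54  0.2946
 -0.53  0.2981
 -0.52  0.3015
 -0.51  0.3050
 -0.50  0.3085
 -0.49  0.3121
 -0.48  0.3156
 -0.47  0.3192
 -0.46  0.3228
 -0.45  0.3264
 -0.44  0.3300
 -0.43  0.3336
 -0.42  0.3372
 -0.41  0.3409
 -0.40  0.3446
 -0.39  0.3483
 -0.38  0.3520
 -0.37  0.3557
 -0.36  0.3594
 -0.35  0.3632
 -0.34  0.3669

σ√T = 0.32·√0.75 = 0.2771
d₁ = [ln(88/80) + (0.058 + 0.32²/2)·0.75] / 0.2771 = [0.0953 + 0.0819] / 0.2771 = 0.6395 → 0.64
d₂ = d₁ − σ√T = 0.6395 − 0.2771 = 0.3623 → 0.36
e^(−rT) = e^(−0.058·0.75) = 0.9574
P = 80·0.9574·N(-0.36) − 88·N(-0.64) = 80·0.9574·0.3594 − 88·0.2611 = 27.5272 − 22.9768 = 4.5504

£4.55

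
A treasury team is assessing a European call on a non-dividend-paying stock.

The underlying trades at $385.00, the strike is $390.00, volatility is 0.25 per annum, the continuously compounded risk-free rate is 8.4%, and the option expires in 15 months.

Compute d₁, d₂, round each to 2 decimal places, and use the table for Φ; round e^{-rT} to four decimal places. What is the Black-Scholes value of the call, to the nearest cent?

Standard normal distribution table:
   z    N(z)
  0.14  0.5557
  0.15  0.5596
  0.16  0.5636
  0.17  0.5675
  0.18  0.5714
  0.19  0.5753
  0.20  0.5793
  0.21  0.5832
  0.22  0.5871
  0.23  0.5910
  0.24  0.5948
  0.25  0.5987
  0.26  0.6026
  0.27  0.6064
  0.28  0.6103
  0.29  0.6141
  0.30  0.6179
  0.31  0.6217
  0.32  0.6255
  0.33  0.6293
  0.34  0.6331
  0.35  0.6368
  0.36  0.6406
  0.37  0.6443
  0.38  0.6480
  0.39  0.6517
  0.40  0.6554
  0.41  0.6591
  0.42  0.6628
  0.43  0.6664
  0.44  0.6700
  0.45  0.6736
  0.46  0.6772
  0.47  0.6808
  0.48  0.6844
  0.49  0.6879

$60.11

σ√T = 0.25 × 1.1180 = 0.2795
d₁ = [ln(385/390) + (0.084 + ½·0.25²)·1.25] / (σ√T) = (-0.0129 + 0.1441) / 0.2795 = 0.4692 → 0.47
d₂ = 0.4692 − 0.2795 = 0.1897 → 0.19
exp(−rT) = exp(−0.084·1.25) = 0.9003
N(d₁) = N(0.47) = 0.6808;  N(d₂) = N(0.19) = 0.5753
C = 385·0.6808 − 390·0.9003·0.5753 = 262.1080 − 201.9976 = 60.1104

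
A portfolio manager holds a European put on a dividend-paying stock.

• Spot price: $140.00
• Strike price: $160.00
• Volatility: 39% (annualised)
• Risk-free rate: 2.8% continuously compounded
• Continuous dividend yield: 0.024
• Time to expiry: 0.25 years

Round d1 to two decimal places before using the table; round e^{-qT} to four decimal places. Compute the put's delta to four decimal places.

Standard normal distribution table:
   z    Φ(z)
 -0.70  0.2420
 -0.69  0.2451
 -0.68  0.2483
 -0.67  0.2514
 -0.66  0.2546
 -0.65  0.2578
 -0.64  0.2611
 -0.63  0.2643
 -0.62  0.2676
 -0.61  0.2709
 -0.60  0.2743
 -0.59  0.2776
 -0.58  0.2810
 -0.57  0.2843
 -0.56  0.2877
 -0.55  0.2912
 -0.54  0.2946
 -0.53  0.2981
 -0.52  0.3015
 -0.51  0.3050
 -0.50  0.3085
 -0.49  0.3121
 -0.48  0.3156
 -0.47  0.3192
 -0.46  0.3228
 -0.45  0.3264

σ√T = 0.39·√0.25 = 0.1950
d₁ = [ln(140/160) + (0.028 − 0.024 + 0.39²/2)·0.25] / 0.1950 = [-0.1335 + 0.0200] / 0.1950 = -0.5821 → -0.58
N(d₁) = N(-0.58) = 0.2810
Δ_put = e^(−qT)·(N(d₁) − 1) = 0.9940·(0.2810 − 1) = -0.7147

-0.7147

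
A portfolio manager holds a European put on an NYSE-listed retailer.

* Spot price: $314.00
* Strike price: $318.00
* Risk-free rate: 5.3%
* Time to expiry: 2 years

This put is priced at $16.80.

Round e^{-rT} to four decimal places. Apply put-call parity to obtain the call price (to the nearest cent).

$44.79

e^(−rT) = e^(−0.053·2) = 0.8994
Put-call parity: C − P = S − K·e^(−rT) = 314 − 318·0.8994 = 314 − 286.0092 = 27.9908
C = P + (C − P) = 16.80 + (27.9908) = 44.7908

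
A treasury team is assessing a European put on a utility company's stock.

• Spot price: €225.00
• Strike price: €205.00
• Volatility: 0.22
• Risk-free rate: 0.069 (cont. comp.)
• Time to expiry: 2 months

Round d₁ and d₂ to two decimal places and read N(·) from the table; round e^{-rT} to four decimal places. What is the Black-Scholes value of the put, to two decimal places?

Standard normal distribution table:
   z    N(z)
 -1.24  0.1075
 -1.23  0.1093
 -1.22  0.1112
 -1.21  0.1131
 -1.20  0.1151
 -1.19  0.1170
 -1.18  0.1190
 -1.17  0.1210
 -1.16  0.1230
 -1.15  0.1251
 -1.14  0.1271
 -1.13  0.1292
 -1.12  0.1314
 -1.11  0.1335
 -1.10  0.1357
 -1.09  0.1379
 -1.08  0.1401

T = 0.1667;  σ√T = 0.0898
d₁ = [ln(225/205) + (0.069 + ½·0.22²)·0.1667] / (σ√T) = (0.0931 + 0.0155) / 0.0898 = 1.2094 → 1.21
d₂ = 1.2094 − 0.0898 = 1.1196 → 1.12
exp(−rT) = exp(−0.069·0.1667) = 0.9886
N(−d₂) = N(-1.12) = 0.1314;  N(−d₁) = N(-1.21) = 0.1131
P = 205·0.9886·0.1314 − 225·0.1131 = 26.6299 − 25.4475 = 1.1824

€1.18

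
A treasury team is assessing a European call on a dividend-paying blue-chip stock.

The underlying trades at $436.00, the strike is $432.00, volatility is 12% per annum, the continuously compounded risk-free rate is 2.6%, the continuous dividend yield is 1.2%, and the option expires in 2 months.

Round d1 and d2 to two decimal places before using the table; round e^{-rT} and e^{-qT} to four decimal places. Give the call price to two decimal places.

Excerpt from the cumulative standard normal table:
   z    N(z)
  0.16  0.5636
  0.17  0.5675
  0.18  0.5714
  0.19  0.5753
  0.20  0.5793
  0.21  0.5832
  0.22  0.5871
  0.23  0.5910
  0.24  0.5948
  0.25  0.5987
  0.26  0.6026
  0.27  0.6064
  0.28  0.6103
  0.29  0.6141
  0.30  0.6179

$11.35

σ√T = 0.12·√0.1667 = 0.0490
d₁ = [ln(436/432) + (0.026 − 0.012 + 0.12²/2)·0.1667] / 0.0490 = [0.0092 + 0.0035] / 0.0490 = 0.2603 ⇒ 0.26
d₂ = d₁ − σ√T = 0.2603 − 0.0490 = 0.2113 ⇒ 0.21
exp(−qT) = exp(−0.012·0.1667) = 0.9980;  exp(−rT) = exp(−0.026·0.1667) = 0.9957
C = 436·0.9980·N(0.26) − 432·0.9957·N(0.21) = 436·0.9980·0.6026 − 432·0.9957·0.5832 = 262.2081 − 250.8590 = 11.3491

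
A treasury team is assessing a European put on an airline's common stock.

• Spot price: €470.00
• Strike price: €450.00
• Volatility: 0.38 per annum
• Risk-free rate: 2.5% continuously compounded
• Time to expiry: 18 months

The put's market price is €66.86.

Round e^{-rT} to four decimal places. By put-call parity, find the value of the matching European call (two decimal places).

€103.42

e^(−rT) = e^(−0.025·1.5) = 0.9632
Put-call parity: C − P = S − K·e^(−rT) = 470 − 450·0.9632 = 470 − 433.4400 = 36.5600
C = P + (C − P) = 66.86 + (36.5600) = 103.4200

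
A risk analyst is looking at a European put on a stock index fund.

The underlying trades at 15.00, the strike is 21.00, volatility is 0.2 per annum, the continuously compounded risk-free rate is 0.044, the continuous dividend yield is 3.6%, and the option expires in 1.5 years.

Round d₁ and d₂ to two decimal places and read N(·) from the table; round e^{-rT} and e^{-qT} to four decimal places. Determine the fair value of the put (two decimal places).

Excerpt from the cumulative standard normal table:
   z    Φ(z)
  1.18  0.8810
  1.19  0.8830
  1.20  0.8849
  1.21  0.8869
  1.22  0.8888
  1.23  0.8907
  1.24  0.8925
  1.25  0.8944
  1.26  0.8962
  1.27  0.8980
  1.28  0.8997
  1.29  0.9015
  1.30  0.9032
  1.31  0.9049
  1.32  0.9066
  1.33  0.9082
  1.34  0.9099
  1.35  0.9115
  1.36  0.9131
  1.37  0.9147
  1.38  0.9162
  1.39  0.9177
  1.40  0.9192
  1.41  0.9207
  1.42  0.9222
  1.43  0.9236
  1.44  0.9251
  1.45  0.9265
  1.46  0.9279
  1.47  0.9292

σ√T = 0.2 × 1.2247 = 0.2449
d₁ = [ln(15/21) + (0.044 − 0.036 + ½·0.2²)·1.5] / (σ√T) = (-0.3365 + 0.0420) / 0.2449 = -1.2022 → -1.20
d₂ = -1.2022 − 0.2449 = -1.4471 → -1.45
exp(−qT) = exp(−0.036·1.5) = 0.9474;  exp(−rT) = exp(−0.044·1.5) = 0.9361
P = 21·0.9361·N(1.45) − 15·0.9474·N(1.20) = 21·0.9361·0.9265 − 15·0.9474·0.8849 = 18.2132 − 12.5753 = 5.6379

5.64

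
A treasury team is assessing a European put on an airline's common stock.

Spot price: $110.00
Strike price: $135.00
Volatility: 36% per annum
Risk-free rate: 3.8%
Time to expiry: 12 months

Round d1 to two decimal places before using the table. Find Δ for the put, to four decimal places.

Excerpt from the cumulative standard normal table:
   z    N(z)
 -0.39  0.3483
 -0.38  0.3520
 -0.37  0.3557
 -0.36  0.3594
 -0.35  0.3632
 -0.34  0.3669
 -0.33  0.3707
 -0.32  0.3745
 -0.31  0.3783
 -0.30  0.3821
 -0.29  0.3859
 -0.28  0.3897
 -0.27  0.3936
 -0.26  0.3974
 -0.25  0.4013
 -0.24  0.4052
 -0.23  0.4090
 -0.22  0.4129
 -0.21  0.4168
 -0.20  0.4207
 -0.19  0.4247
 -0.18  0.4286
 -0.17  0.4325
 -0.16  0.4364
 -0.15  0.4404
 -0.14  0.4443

σ√T = 0.36·√1 = 0.3600
d₁ = [ln(110/135) + (0.038 + 0.36²/2)·1] / 0.3600 = [-0.2048 + 0.1028] / 0.3600 = -0.2833 ⇒ -0.28
N(d₁) = N(-0.28) = 0.3897
Δ_put = N(d₁) − 1 = 0.3897 − 1 = -0.6103

-0.6103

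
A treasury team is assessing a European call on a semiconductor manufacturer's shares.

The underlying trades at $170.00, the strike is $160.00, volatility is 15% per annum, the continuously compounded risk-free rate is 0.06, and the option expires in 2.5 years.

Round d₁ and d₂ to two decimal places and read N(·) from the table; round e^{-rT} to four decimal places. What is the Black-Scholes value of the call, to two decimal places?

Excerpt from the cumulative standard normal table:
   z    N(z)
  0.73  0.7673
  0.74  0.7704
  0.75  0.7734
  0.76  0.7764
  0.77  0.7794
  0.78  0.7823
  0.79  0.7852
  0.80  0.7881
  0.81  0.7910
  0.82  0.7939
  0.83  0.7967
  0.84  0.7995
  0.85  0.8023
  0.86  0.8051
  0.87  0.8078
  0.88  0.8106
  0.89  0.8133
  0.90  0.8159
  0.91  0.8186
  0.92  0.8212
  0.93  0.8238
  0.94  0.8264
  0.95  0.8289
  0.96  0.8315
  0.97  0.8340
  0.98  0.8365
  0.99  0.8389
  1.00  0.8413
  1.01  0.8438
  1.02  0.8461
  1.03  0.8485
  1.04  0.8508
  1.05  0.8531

σ√T = 0.15·√2.5 = 0.2372
d₁ = [ln(170/160) + (0.06 + 0.15²/2)·2.5] / 0.2372 = [0.0606 + 0.1781] / 0.2372 = 1.0067 which rounds to 1.01
d₂ = d₁ − σ√T = 1.0067 − 0.2372 = 0.7695 which rounds to 0.77
e^(−rT) = e^(−0.06·2.5) = 0.8607
C = 170·N(1.01) − 160·0.8607·N(0.77) = 170·0.8438 − 160·0.8607·0.7794 = 143.4460 − 107.3327 = 36.1133

$36.11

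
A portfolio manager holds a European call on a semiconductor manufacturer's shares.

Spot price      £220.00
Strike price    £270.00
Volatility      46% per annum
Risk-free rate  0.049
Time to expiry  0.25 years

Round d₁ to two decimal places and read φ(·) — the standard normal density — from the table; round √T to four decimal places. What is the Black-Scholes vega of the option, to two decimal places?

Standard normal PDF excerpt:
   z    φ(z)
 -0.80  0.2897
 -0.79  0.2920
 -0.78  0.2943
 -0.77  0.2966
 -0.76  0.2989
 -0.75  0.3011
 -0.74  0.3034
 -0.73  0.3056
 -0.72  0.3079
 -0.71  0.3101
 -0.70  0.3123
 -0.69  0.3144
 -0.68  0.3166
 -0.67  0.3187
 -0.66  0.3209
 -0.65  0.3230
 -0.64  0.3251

σ√T = 0.46 × 0.5000 = 0.2300
d₁ = [ln(220/270) + (0.049 + 0.46²/2)·0.25] / 0.2300 = [-0.2048 + 0.0387] / 0.2300 = -0.7221 which rounds to -0.72
√T = √0.25 = 0.5000
φ(d₁) = φ(-0.72) = 0.3079
vega = S·φ(d₁)·√T = 220·0.3079·0.5000 = 33.8690
(The put has the same vega.)

33.87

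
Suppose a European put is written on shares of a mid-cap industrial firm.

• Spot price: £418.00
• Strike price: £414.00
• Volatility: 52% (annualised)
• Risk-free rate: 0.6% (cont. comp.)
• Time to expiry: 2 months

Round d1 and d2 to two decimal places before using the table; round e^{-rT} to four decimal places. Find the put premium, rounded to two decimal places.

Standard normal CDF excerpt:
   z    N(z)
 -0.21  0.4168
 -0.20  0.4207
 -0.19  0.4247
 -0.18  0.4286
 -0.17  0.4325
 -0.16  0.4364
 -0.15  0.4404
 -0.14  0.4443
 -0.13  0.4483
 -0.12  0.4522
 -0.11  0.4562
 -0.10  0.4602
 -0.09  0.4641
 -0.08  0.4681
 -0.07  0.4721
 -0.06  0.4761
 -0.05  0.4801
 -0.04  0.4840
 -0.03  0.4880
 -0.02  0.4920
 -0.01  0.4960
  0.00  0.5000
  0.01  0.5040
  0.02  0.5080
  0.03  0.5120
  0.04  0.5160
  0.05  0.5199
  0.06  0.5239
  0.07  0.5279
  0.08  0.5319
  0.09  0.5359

£34.26

T = 0.1667;  σ√T = 0.2123
ln(S/K) + (r + σ²/2)T = ln(418/414) + (0.006 + 0.52²/2)·0.1667 = 0.0096 + 0.0235 = 0.0331
d₁ = 0.0331 / 0.2123 = 0.1561 which rounds to 0.16
d₂ = d₁ − σ√T = 0.1561 − 0.2123 = -0.0561 which rounds to -0.06
e^(−rT) = e^(−0.006·0.1667) = 0.9990
N(−d₂) = N(0.06) = 0.5239;  N(−d₁) = N(-0.16) = 0.4364
P = 414·0.9990·0.5239 − 418·0.4364 = 216.6777 − 182.4152 = 34.2625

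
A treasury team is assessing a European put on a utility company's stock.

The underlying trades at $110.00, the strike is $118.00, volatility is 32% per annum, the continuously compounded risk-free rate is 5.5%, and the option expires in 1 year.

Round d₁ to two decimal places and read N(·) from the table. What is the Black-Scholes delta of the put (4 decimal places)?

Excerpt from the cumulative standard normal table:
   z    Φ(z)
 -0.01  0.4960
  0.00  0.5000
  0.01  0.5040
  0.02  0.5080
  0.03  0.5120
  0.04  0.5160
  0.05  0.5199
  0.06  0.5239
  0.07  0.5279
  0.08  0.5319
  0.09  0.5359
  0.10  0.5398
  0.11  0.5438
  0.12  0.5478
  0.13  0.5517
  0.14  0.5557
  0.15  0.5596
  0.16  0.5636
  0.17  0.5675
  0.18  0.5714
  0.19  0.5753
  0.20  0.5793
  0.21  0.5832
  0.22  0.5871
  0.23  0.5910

σ√T = 0.32 × 1.0000 = 0.3200
d₁ = [ln(110/118) + (0.055 + 0.32²/2)·1] / 0.3200 = [-0.0702 + 0.1062] / 0.3200 = 0.1125 ≈ 0.11
N(d₁) = N(0.11) = 0.5438
Δ_put = N(d₁) − 1 = 0.5438 − 1 = -0.4562

-0.4562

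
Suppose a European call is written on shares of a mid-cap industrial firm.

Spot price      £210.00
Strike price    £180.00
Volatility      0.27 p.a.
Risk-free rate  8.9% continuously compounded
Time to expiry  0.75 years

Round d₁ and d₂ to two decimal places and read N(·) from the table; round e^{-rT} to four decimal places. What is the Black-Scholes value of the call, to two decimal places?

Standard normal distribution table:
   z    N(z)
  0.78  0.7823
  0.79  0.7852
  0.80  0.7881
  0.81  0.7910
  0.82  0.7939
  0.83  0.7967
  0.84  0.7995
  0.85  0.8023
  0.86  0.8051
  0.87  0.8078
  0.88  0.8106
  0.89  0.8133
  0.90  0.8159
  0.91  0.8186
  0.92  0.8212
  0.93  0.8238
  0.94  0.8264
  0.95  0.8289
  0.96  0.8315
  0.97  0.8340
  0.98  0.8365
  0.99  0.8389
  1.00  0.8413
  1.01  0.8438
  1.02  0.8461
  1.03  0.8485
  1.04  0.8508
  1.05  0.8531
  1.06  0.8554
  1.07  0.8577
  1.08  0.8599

σ√T = 0.27·√0.75 = 0.2338
d₁ = [ln(210/180) + (0.089 + 0.27²/2)·0.75] / 0.2338 = [0.1542 + 0.0941] / 0.2338 = 1.0616 ⇒ 1.06
d₂ = d₁ − σ√T = 1.0616 − 0.2338 = 0.8278 ⇒ 0.83
exp(−rT) = exp(−0.089·0.75) = 0.9354
N(d₁) = N(1.06) = 0.8554;  N(d₂) = N(0.83) = 0.7967
C = 210·0.8554 − 180·0.9354·0.7967 = 179.6340 − 134.1420 = 45.4920

£45.49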